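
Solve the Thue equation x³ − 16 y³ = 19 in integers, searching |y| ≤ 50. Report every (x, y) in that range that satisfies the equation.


The equation is x³ - 16y³ = 19. For fixed y, x³ = 16·y³ + 19, so a solution requires the RHS to be a perfect cube.
Strategy: iterate y from -50 to 50, compute RHS = 16·y³ + 19, and check whether it is a (positive or negative) perfect cube.
Check small values of y:
  y = 0: RHS = 19 is not a perfect cube.
  y = 1: RHS = 35 is not a perfect cube.
  y = -1: RHS = 3 is not a perfect cube.
  y = 2: RHS = 147 is not a perfect cube.
  y = -2: RHS = -109 is not a perfect cube.
  y = 3: RHS = 451 is not a perfect cube.
  y = -3: RHS = -413 is not a perfect cube.
Continuing the search up to |y| = 50 finds no solutions either.
No (x, y) in the scanned range satisfies the equation.

No integer solutions with |y| ≤ 50.


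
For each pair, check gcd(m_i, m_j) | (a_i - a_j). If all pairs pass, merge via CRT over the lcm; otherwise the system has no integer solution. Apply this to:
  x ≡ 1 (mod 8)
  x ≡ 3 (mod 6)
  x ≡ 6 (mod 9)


Moduli 8, 6, 9 are not pairwise coprime, so CRT works modulo lcm(m_i) when all pairwise compatibility conditions hold.
Pairwise compatibility: gcd(m_i, m_j) must divide a_i - a_j for every pair.
Merge one congruence at a time:
  Start: x ≡ 1 (mod 8).
  Combine with x ≡ 3 (mod 6): gcd(8, 6) = 2; 3 - 1 = 2, which IS divisible by 2, so compatible.
    Write x = 1 + 8·t and substitute into x ≡ 3 (mod 6): 8·t ≡ 3 − 1 = 2 (mod 6).
    Divide the congruence (and modulus) by g = 2: 4·t ≡ 1 (mod 3).
    Reduce coefficients mod 3: 1·t ≡ 1 (mod 3).
    So t ≡ 1 (mod 3).
    Then x = 1 + 8·1 = 9, valid modulo lcm(8, 6) = 24: x ≡ 9 (mod 24).
  Combine with x ≡ 6 (mod 9): gcd(24, 9) = 3; 6 - 9 = -3, which IS divisible by 3, so compatible.
    Write x = 9 + 24·t and substitute into x ≡ 6 (mod 9): 24·t ≡ 6 − 9 = -3 (mod 9).
    Divide the congruence (and modulus) by g = 3: 8·t ≡ -1 (mod 3).
    Reduce coefficients mod 3: 2·t ≡ 2 (mod 3).
    The inverse of 2 mod 3 is 2 (since 2·2 = 4 = 1·3 + 1), so t ≡ 2·2 = 4 ≡ 1 (mod 3).
    Then x = 9 + 24·1 = 33, valid modulo lcm(24, 9) = 72: x ≡ 33 (mod 72).
Verify: 33 mod 8 = 1, 33 mod 6 = 3, 33 mod 9 = 6.

x ≡ 33 (mod 72).


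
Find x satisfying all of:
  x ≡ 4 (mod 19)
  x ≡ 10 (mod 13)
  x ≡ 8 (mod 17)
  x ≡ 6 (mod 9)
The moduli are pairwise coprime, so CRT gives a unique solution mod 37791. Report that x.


Product of moduli M = 19 · 13 · 17 · 9 = 37791.
Merge one congruence at a time:
  Start: x ≡ 4 (mod 19).
  Combine with x ≡ 10 (mod 13); new modulus lcm = 247.
    Write x = 4 + 19·t and substitute into x ≡ 10 (mod 13): 19·t ≡ 10 − 4 = 6 (mod 13).
    Reduce coefficients mod 13: 6·t ≡ 6 (mod 13).
    The inverse of 6 mod 13 is 11 (since 6·11 = 66 = 5·13 + 1), so t ≡ 11·6 = 66 ≡ 1 (mod 13).
    Then x = 4 + 19·1 = 23, valid modulo lcm(19, 13) = 247: x ≡ 23 (mod 247).
  Combine with x ≡ 8 (mod 17); new modulus lcm = 4199.
    Write x = 23 + 247·t and substitute into x ≡ 8 (mod 17): 247·t ≡ 8 − 23 = -15 (mod 17).
    Reduce coefficients mod 17: 9·t ≡ 2 (mod 17).
    The inverse of 9 mod 17 is 2 (since 9·2 = 18 = 1·17 + 1), so t ≡ 2·2 = 4 ≡ 4 (mod 17).
    Then x = 23 + 247·4 = 1011, valid modulo lcm(247, 17) = 4199: x ≡ 1011 (mod 4199).
  Combine with x ≡ 6 (mod 9); new modulus lcm = 37791.
    Write x = 1011 + 4199·t and substitute into x ≡ 6 (mod 9): 4199·t ≡ 6 − 1011 = -1005 (mod 9).
    Reduce coefficients mod 9: 5·t ≡ 3 (mod 9).
    The inverse of 5 mod 9 is 2 (since 5·2 = 10 = 1·9 + 1), so t ≡ 2·3 = 6 ≡ 6 (mod 9).
    Then x = 1011 + 4199·6 = 26205, valid modulo lcm(4199, 9) = 37791: x ≡ 26205 (mod 37791).
Verify against each original: 26205 mod 19 = 4, 26205 mod 13 = 10, 26205 mod 17 = 8, 26205 mod 9 = 6.

x ≡ 26205 (mod 37791).


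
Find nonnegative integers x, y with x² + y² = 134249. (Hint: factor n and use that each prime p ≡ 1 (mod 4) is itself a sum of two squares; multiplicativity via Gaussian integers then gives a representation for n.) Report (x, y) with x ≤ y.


Step 1: Factor n = 134249 = 17 · 53 · 149.
Step 2: Check the mod-4 condition on each prime factor: 17 ≡ 1 (mod 4), exponent 1; 53 ≡ 1 (mod 4), exponent 1; 149 ≡ 1 (mod 4), exponent 1.
All primes ≡ 3 (mod 4) appear to even exponent (or don't appear), so by the two-squares theorem n IS expressible as a sum of two squares.
Step 3: Build a representation. Here n = 17 · 53 · 149 is a product of primes ≡ 1 (mod 4). Each prime p ≡ 1 (mod 4) is itself a sum of two squares; find a² by testing p − a² for a perfect square:
  17: 17 − 1² = 16 = 4² ⇒ 17 = 1² + 4².
  53: 53 − 1² = 52, 53 − 2² = 49 = 7² ⇒ 53 = 2² + 7².
  149: 149 − 1² = 148, 149 − 2² = 145, 149 − 3² = 140, 149 − 4² = 133, 149 − 5² = 124, 149 − 6² = 113, 149 − 7² = 100 = 10² ⇒ 149 = 7² + 10².
  Combine using the Brahmagupta–Fibonacci identity (a² + b²)(c² + d²) = (ac − bd)² + (ad + bc)² = (ac + bd)² + (ad − bc)²:
  17 · 53 = 901: from (1² + 4²)(2² + 7²), take (1·2 − 4·7, 1·7 + 4·2) = (2 − 28, 7 + 8) = (-26, 15); dropping signs (only squares matter) gives (26, 15); check 26² + 15² = 676 + 225 = 901 ✓.
  901 · 149 = 134249: from (26² + 15²)(7² + 10²), take (26·7 − 15·10, 26·10 + 15·7) = (182 − 150, 260 + 105) = (32, 365); check 32² + 365² = 1024 + 133225 = 134249 ✓.
Step 4: Order so x ≤ y and verify: 32² + 365² = 1024 + 133225 = 134249 = n. ✓

n = 134249 = 32² + 365² (one valid representation with x ≤ y).


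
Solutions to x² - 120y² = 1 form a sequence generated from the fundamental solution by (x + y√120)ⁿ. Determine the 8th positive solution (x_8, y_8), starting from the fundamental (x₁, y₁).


Step 1: Find the fundamental solution (x₁, y₁) of x² - 120y² = 1.
  Expand √120 as a continued fraction. a₀ = ⌊√120⌋ = 10; iterate m_{k+1} = d_k·a_k − m_k, d_{k+1} = (120 − m_{k+1}²)/d_k, a_{k+1} = ⌊(a₀ + m_{k+1})/d_{k+1}⌋ (starting m₀ = 0, d₀ = 1), with convergents p_k = a_k·p_{k-1} + p_{k-2}, q_k = a_k·q_{k-1} + q_{k-2} (p₋₁ = 1, q₋₁ = 0):
  k = 0: a₀ = 10; p₀/q₀ = 10/1; p₀² − 120·q₀² = 100 − 120 = -20.
  k = 1: m = 10, d = 20, a = ⌊(10 + 10)/20⌋ = 1; p/q = (1·10 + 1)/(1·1 + 0) = 11/1; p² − 120·q² = 121 − 120 = 1.
  The first convergent with p² − 120·q² = 1 gives the fundamental solution (x₁, y₁) = (11, 1).
Step 2: Apply the recurrence (x_{n+1}, y_{n+1}) = (x₁x_n + 120y₁y_n, x₁y_n + y₁x_n) repeatedly.
  From (x_1, y_1) = (11, 1): x_2 = 11·11 + 120·1·1 = 241; y_2 = 11·1 + 1·11 = 22.
  From (x_2, y_2) = (241, 22): x_3 = 11·241 + 120·1·22 = 5291; y_3 = 11·22 + 1·241 = 483.
  From (x_3, y_3) = (5291, 483): x_4 = 11·5291 + 120·1·483 = 116161; y_4 = 11·483 + 1·5291 = 10604.
  From (x_4, y_4) = (116161, 10604): x_5 = 11·116161 + 120·1·10604 = 2550251; y_5 = 11·10604 + 1·116161 = 232805.
  From (x_5, y_5) = (2550251, 232805): x_6 = 11·2550251 + 120·1·232805 = 55989361; y_6 = 11·232805 + 1·2550251 = 5111106.
  From (x_6, y_6) = (55989361, 5111106): x_7 = 11·55989361 + 120·1·5111106 = 1229215691; y_7 = 11·5111106 + 1·55989361 = 112211527.
  From (x_7, y_7) = (1229215691, 112211527): x_8 = 11·1229215691 + 120·1·112211527 = 26986755841; y_8 = 11·112211527 + 1·1229215691 = 2463542488.
Step 3: Verify x_8² - 120·y_8² = 728284990821747617281 - 728284990821747617280 = 1 (should be 1). ✓

(x_1, y_1) = (11, 1); (x_8, y_8) = (26986755841, 2463542488).


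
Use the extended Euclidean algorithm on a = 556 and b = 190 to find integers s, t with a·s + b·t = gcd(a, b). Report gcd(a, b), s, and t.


Euclidean algorithm on (556, 190) — divide until remainder is 0:
  556 = 2 · 190 + 176
  190 = 1 · 176 + 14
  176 = 12 · 14 + 8
  14 = 1 · 8 + 6
  8 = 1 · 6 + 2
  6 = 3 · 2 + 0
gcd(556, 190) = 2.
Track Bezout coefficients alongside the remainders: start with r₀ = 556 = a·1 + b·0 (s = 1, t = 0) and r₁ = 190 = a·0 + b·1 (s = 0, t = 1); each new remainder r_{k+1} = r_{k-1} − q_k·r_k inherits s_{k+1} = s_{k-1} − q_k·s_k, t_{k+1} = t_{k-1} − q_k·t_k, so r_k = a·s_k + b·t_k at every step:
  q = 2: r = 176, s = 1 − 2·0 = 1, t = 0 − 2·1 = -2  (check: 556·1 + 190·(-2) = 176)
  q = 1: r = 14, s = 0 − 1·1 = -1, t = 1 − 1·(-2) = 3  (check: 556·(-1) + 190·3 = 14)
  q = 12: r = 8, s = 1 − 12·(-1) = 13, t = -2 − 12·3 = -38  (check: 556·13 + 190·(-38) = 8)
  q = 1: r = 6, s = -1 − 1·13 = -14, t = 3 − 1·(-38) = 41  (check: 556·(-14) + 190·41 = 6)
  q = 1: r = 2, s = 13 − 1·(-14) = 27, t = -38 − 1·41 = -79  (check: 556·27 + 190·(-79) = 2)
The row with r = 2 (the gcd) gives the Bezout coefficients s = 27, t = -79.
Result: 556 · (27) + 190 · (-79) = 2.

gcd(556, 190) = 2; s = 27, t = -79 (check: 556·27 + 190·(-79) = 2).


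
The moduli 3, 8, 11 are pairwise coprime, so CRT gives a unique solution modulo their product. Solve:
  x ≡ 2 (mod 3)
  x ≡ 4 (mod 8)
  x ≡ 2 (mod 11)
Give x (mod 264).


Moduli 3, 8, 11 are pairwise coprime; by CRT there is a unique solution modulo M = 3 · 8 · 11 = 264.
Solve pairwise, accumulating the modulus:
  Start with x ≡ 2 (mod 3).
  Combine with x ≡ 4 (mod 8): since gcd(3, 8) = 1, we get a unique residue mod 24.
    Write x = 2 + 3·t and substitute into x ≡ 4 (mod 8): 3·t ≡ 4 − 2 = 2 (mod 8).
    The inverse of 3 mod 8 is 3 (since 3·3 = 9 = 1·8 + 1), so t ≡ 3·2 = 6 ≡ 6 (mod 8).
    Then x = 2 + 3·6 = 20, valid modulo lcm(3, 8) = 24: x ≡ 20 (mod 24).
  Combine with x ≡ 2 (mod 11): since gcd(24, 11) = 1, we get a unique residue mod 264.
    Write x = 20 + 24·t and substitute into x ≡ 2 (mod 11): 24·t ≡ 2 − 20 = -18 (mod 11).
    Reduce coefficients mod 11: 2·t ≡ 4 (mod 11).
    The inverse of 2 mod 11 is 6 (since 2·6 = 12 = 1·11 + 1), so t ≡ 6·4 = 24 ≡ 2 (mod 11).
    Then x = 20 + 24·2 = 68, valid modulo lcm(24, 11) = 264: x ≡ 68 (mod 264).
Verify: 68 mod 3 = 2 ✓, 68 mod 8 = 4 ✓, 68 mod 11 = 2 ✓.

x ≡ 68 (mod 264).


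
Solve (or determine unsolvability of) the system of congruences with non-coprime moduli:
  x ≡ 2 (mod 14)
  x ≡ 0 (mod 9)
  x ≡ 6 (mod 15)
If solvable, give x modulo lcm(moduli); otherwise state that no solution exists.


Moduli 14, 9, 15 are not pairwise coprime, so CRT works modulo lcm(m_i) when all pairwise compatibility conditions hold.
Pairwise compatibility: gcd(m_i, m_j) must divide a_i - a_j for every pair.
Merge one congruence at a time:
  Start: x ≡ 2 (mod 14).
  Combine with x ≡ 0 (mod 9): gcd(14, 9) = 1; 0 - 2 = -2, which IS divisible by 1, so compatible.
    Write x = 2 + 14·t and substitute into x ≡ 0 (mod 9): 14·t ≡ 0 − 2 = -2 (mod 9).
    Reduce coefficients mod 9: 5·t ≡ 7 (mod 9).
    The inverse of 5 mod 9 is 2 (since 5·2 = 10 = 1·9 + 1), so t ≡ 2·7 = 14 ≡ 5 (mod 9).
    Then x = 2 + 14·5 = 72, valid modulo lcm(14, 9) = 126: x ≡ 72 (mod 126).
  Combine with x ≡ 6 (mod 15): gcd(126, 15) = 3; 6 - 72 = -66, which IS divisible by 3, so compatible.
    Write x = 72 + 126·t and substitute into x ≡ 6 (mod 15): 126·t ≡ 6 − 72 = -66 (mod 15).
    Divide the congruence (and modulus) by g = 3: 42·t ≡ -22 (mod 5).
    Reduce coefficients mod 5: 2·t ≡ 3 (mod 5).
    The inverse of 2 mod 5 is 3 (since 2·3 = 6 = 1·5 + 1), so t ≡ 3·3 = 9 ≡ 4 (mod 5).
    Then x = 72 + 126·4 = 576, valid modulo lcm(126, 15) = 630: x ≡ 576 (mod 630).
Verify: 576 mod 14 = 2, 576 mod 9 = 0, 576 mod 15 = 6.

x ≡ 576 (mod 630).


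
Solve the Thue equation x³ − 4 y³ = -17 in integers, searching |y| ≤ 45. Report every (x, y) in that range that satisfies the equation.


The equation is x³ - 4y³ = -17. For fixed y, x³ = 4·y³ − 17, so a solution requires the RHS to be a perfect cube.
Strategy: iterate y from -45 to 45, compute RHS = 4·y³ − 17, and check whether it is a (positive or negative) perfect cube.
Check small values of y:
  y = 0: RHS = -17 is not a perfect cube.
  y = 1: RHS = -13 is not a perfect cube.
  y = -1: RHS = -21 is not a perfect cube.
  y = 2: RHS = 15 is not a perfect cube.
  y = -2: RHS = -49 is not a perfect cube.
  y = 3: RHS = 91 is not a perfect cube.
  y = -3: RHS = -125 = (-5)³ ⇒ x = -5 works.
Continuing the search up to |y| = 45 finds no further solutions beyond those listed.
Collected solutions: (-5, -3).

Solutions (with |y| ≤ 45): (-5, -3).


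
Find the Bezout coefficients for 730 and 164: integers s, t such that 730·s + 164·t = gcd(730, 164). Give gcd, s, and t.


Euclidean algorithm on (730, 164) — divide until remainder is 0:
  730 = 4 · 164 + 74
  164 = 2 · 74 + 16
  74 = 4 · 16 + 10
  16 = 1 · 10 + 6
  10 = 1 · 6 + 4
  6 = 1 · 4 + 2
  4 = 2 · 2 + 0
gcd(730, 164) = 2.
Track Bezout coefficients alongside the remainders: start with r₀ = 730 = a·1 + b·0 (s = 1, t = 0) and r₁ = 164 = a·0 + b·1 (s = 0, t = 1); each new remainder r_{k+1} = r_{k-1} − q_k·r_k inherits s_{k+1} = s_{k-1} − q_k·s_k, t_{k+1} = t_{k-1} − q_k·t_k, so r_k = a·s_k + b·t_k at every step:
  q = 4: r = 74, s = 1 − 4·0 = 1, t = 0 − 4·1 = -4  (check: 730·1 + 164·(-4) = 74)
  q = 2: r = 16, s = 0 − 2·1 = -2, t = 1 − 2·(-4) = 9  (check: 730·(-2) + 164·9 = 16)
  q = 4: r = 10, s = 1 − 4·(-2) = 9, t = -4 − 4·9 = -40  (check: 730·9 + 164·(-40) = 10)
  q = 1: r = 6, s = -2 − 1·9 = -11, t = 9 − 1·(-40) = 49  (check: 730·(-11) + 164·49 = 6)
  q = 1: r = 4, s = 9 − 1·(-11) = 20, t = -40 − 1·49 = -89  (check: 730·20 + 164·(-89) = 4)
  q = 1: r = 2, s = -11 − 1·20 = -31, t = 49 − 1·(-89) = 138  (check: 730·(-31) + 164·138 = 2)
The row with r = 2 (the gcd) gives the Bezout coefficients s = -31, t = 138.
Result: 730 · (-31) + 164 · (138) = 2.

gcd(730, 164) = 2; s = -31, t = 138 (check: 730·(-31) + 164·138 = 2).


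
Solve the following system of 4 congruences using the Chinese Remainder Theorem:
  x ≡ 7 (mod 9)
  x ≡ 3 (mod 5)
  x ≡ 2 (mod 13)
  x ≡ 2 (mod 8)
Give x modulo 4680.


Product of moduli M = 9 · 5 · 13 · 8 = 4680.
Merge one congruence at a time:
  Start: x ≡ 7 (mod 9).
  Combine with x ≡ 3 (mod 5); new modulus lcm = 45.
    Write x = 7 + 9·t and substitute into x ≡ 3 (mod 5): 9·t ≡ 3 − 7 = -4 (mod 5).
    Reduce coefficients mod 5: 4·t ≡ 1 (mod 5).
    The inverse of 4 mod 5 is 4 (since 4·4 = 16 = 3·5 + 1), so t ≡ 4·1 = 4 ≡ 4 (mod 5).
    Then x = 7 + 9·4 = 43, valid modulo lcm(9, 5) = 45: x ≡ 43 (mod 45).
  Combine with x ≡ 2 (mod 13); new modulus lcm = 585.
    Write x = 43 + 45·t and substitute into x ≡ 2 (mod 13): 45·t ≡ 2 − 43 = -41 (mod 13).
    Reduce coefficients mod 13: 6·t ≡ 11 (mod 13).
    The inverse of 6 mod 13 is 11 (since 6·11 = 66 = 5·13 + 1), so t ≡ 11·11 = 121 ≡ 4 (mod 13).
    Then x = 43 + 45·4 = 223, valid modulo lcm(45, 13) = 585: x ≡ 223 (mod 585).
  Combine with x ≡ 2 (mod 8); new modulus lcm = 4680.
    Write x = 223 + 585·t and substitute into x ≡ 2 (mod 8): 585·t ≡ 2 − 223 = -221 (mod 8).
    Reduce coefficients mod 8: 1·t ≡ 3 (mod 8).
    So t ≡ 3 (mod 8).
    Then x = 223 + 585·3 = 1978, valid modulo lcm(585, 8) = 4680: x ≡ 1978 (mod 4680).
Verify against each original: 1978 mod 9 = 7, 1978 mod 5 = 3, 1978 mod 13 = 2, 1978 mod 8 = 2.

x ≡ 1978 (mod 4680).


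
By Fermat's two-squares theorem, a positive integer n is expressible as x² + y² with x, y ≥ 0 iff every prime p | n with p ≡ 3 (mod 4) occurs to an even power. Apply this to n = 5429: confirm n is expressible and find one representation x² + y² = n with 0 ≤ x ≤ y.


Step 1: Factor n = 5429 = 61 · 89.
Step 2: Check the mod-4 condition on each prime factor: 61 ≡ 1 (mod 4), exponent 1; 89 ≡ 1 (mod 4), exponent 1.
All primes ≡ 3 (mod 4) appear to even exponent (or don't appear), so by the two-squares theorem n IS expressible as a sum of two squares.
Step 3: Build a representation. Here n = 61 · 89 is a product of primes ≡ 1 (mod 4). Each prime p ≡ 1 (mod 4) is itself a sum of two squares; find a² by testing p − a² for a perfect square:
  61: 61 − 1² = 60, 61 − 2² = 57, 61 − 3² = 52, 61 − 4² = 45, 61 − 5² = 36 = 6² ⇒ 61 = 5² + 6².
  89: 89 − 1² = 88, 89 − 2² = 85, 89 − 3² = 80, 89 − 4² = 73, 89 − 5² = 64 = 8² ⇒ 89 = 5² + 8².
  Combine using the Brahmagupta–Fibonacci identity (a² + b²)(c² + d²) = (ac − bd)² + (ad + bc)² = (ac + bd)² + (ad − bc)²:
  61 · 89 = 5429: from (5² + 6²)(5² + 8²), take (5·5 − 6·8, 5·8 + 6·5) = (25 − 48, 40 + 30) = (-23, 70); dropping signs (only squares matter) gives (23, 70); check 23² + 70² = 529 + 4900 = 5429 ✓.
Step 4: Order so x ≤ y and verify: 23² + 70² = 529 + 4900 = 5429 = n. ✓

n = 5429 = 23² + 70² (one valid representation with x ≤ y).


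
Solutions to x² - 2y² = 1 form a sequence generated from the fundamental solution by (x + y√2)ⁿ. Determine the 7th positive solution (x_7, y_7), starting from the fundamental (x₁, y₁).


Step 1: Find the fundamental solution (x₁, y₁) of x² - 2y² = 1.
  Expand √2 as a continued fraction. a₀ = ⌊√2⌋ = 1; iterate m_{k+1} = d_k·a_k − m_k, d_{k+1} = (2 − m_{k+1}²)/d_k, a_{k+1} = ⌊(a₀ + m_{k+1})/d_{k+1}⌋ (starting m₀ = 0, d₀ = 1), with convergents p_k = a_k·p_{k-1} + p_{k-2}, q_k = a_k·q_{k-1} + q_{k-2} (p₋₁ = 1, q₋₁ = 0):
  k = 0: a₀ = 1; p₀/q₀ = 1/1; p₀² − 2·q₀² = 1 − 2 = -1.
  k = 1: m = 1, d = 1, a = ⌊(1 + 1)/1⌋ = 2; p/q = (2·1 + 1)/(2·1 + 0) = 3/2; p² − 2·q² = 9 − 8 = 1.
  The first convergent with p² − 2·q² = 1 gives the fundamental solution (x₁, y₁) = (3, 2).
Step 2: Apply the recurrence (x_{n+1}, y_{n+1}) = (x₁x_n + 2y₁y_n, x₁y_n + y₁x_n) repeatedly.
  From (x_1, y_1) = (3, 2): x_2 = 3·3 + 2·2·2 = 17; y_2 = 3·2 + 2·3 = 12.
  From (x_2, y_2) = (17, 12): x_3 = 3·17 + 2·2·12 = 99; y_3 = 3·12 + 2·17 = 70.
  From (x_3, y_3) = (99, 70): x_4 = 3·99 + 2·2·70 = 577; y_4 = 3·70 + 2·99 = 408.
  From (x_4, y_4) = (577, 408): x_5 = 3·577 + 2·2·408 = 3363; y_5 = 3·408 + 2·577 = 2378.
  From (x_5, y_5) = (3363, 2378): x_6 = 3·3363 + 2·2·2378 = 19601; y_6 = 3·2378 + 2·3363 = 13860.
  From (x_6, y_6) = (19601, 13860): x_7 = 3·19601 + 2·2·13860 = 114243; y_7 = 3·13860 + 2·19601 = 80782.
Step 3: Verify x_7² - 2·y_7² = 13051463049 - 13051463048 = 1 (should be 1). ✓

(x_1, y_1) = (3, 2); (x_7, y_7) = (114243, 80782).


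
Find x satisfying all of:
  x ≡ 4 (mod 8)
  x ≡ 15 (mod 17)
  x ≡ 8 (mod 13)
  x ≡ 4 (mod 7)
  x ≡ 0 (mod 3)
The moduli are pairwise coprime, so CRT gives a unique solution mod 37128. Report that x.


Product of moduli M = 8 · 17 · 13 · 7 · 3 = 37128.
Merge one congruence at a time:
  Start: x ≡ 4 (mod 8).
  Combine with x ≡ 15 (mod 17); new modulus lcm = 136.
    Write x = 4 + 8·t and substitute into x ≡ 15 (mod 17): 8·t ≡ 15 − 4 = 11 (mod 17).
    The inverse of 8 mod 17 is 15 (since 8·15 = 120 = 7·17 + 1), so t ≡ 15·11 = 165 ≡ 12 (mod 17).
    Then x = 4 + 8·12 = 100, valid modulo lcm(8, 17) = 136: x ≡ 100 (mod 136).
  Combine with x ≡ 8 (mod 13); new modulus lcm = 1768.
    Write x = 100 + 136·t and substitute into x ≡ 8 (mod 13): 136·t ≡ 8 − 100 = -92 (mod 13).
    Reduce coefficients mod 13: 6·t ≡ 12 (mod 13).
    The inverse of 6 mod 13 is 11 (since 6·11 = 66 = 5·13 + 1), so t ≡ 11·12 = 132 ≡ 2 (mod 13).
    Then x = 100 + 136·2 = 372, valid modulo lcm(136, 13) = 1768: x ≡ 372 (mod 1768).
  Combine with x ≡ 4 (mod 7); new modulus lcm = 12376.
    Write x = 372 + 1768·t and substitute into x ≡ 4 (mod 7): 1768·t ≡ 4 − 372 = -368 (mod 7).
    Reduce coefficients mod 7: 4·t ≡ 3 (mod 7).
    The inverse of 4 mod 7 is 2 (since 4·2 = 8 = 1·7 + 1), so t ≡ 2·3 = 6 ≡ 6 (mod 7).
    Then x = 372 + 1768·6 = 10980, valid modulo lcm(1768, 7) = 12376: x ≡ 10980 (mod 12376).
  Combine with x ≡ 0 (mod 3); new modulus lcm = 37128.
    Write x = 10980 + 12376·t and substitute into x ≡ 0 (mod 3): 12376·t ≡ 0 − 10980 = -10980 (mod 3).
    Reduce coefficients mod 3: 1·t ≡ 0 (mod 3).
    So t ≡ 0 (mod 3).
    Then x = 10980 + 12376·0 = 10980, valid modulo lcm(12376, 3) = 37128: x ≡ 10980 (mod 37128).
Verify against each original: 10980 mod 8 = 4, 10980 mod 17 = 15, 10980 mod 13 = 8, 10980 mod 7 = 4, 10980 mod 3 = 0.

x ≡ 10980 (mod 37128).


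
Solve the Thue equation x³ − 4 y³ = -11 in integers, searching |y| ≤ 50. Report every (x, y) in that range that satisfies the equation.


The equation is x³ - 4y³ = -11. For fixed y, x³ = 4·y³ − 11, so a solution requires the RHS to be a perfect cube.
Strategy: iterate y from -50 to 50, compute RHS = 4·y³ − 11, and check whether it is a (positive or negative) perfect cube.
Check small values of y:
  y = 0: RHS = -11 is not a perfect cube.
  y = 1: RHS = -7 is not a perfect cube.
  y = -1: RHS = -15 is not a perfect cube.
  y = 2: RHS = 21 is not a perfect cube.
  y = -2: RHS = -43 is not a perfect cube.
  y = 3: RHS = 97 is not a perfect cube.
  y = -3: RHS = -119 is not a perfect cube.
Continuing the search up to |y| = 50 finds no solutions either.
No (x, y) in the scanned range satisfies the equation.

No integer solutions with |y| ≤ 50.


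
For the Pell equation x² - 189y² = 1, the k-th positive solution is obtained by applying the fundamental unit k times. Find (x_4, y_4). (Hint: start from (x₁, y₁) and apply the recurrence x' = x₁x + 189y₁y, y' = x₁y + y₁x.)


Step 1: Find the fundamental solution (x₁, y₁) of x² - 189y² = 1.
  Expand √189 as a continued fraction. a₀ = ⌊√189⌋ = 13; iterate m_{k+1} = d_k·a_k − m_k, d_{k+1} = (189 − m_{k+1}²)/d_k, a_{k+1} = ⌊(a₀ + m_{k+1})/d_{k+1}⌋ (starting m₀ = 0, d₀ = 1), with convergents p_k = a_k·p_{k-1} + p_{k-2}, q_k = a_k·q_{k-1} + q_{k-2} (p₋₁ = 1, q₋₁ = 0):
  k = 0: a₀ = 13; p₀/q₀ = 13/1; p₀² − 189·q₀² = 169 − 189 = -20.
  k = 1: m = 13, d = 20, a = ⌊(13 + 13)/20⌋ = 1; p/q = (1·13 + 1)/(1·1 + 0) = 14/1; p² − 189·q² = 196 − 189 = 7.
  k = 2: m = 7, d = 7, a = ⌊(13 + 7)/7⌋ = 2; p/q = (2·14 + 13)/(2·1 + 1) = 41/3; p² − 189·q² = 1681 − 1701 = -20.
  k = 3: m = 7, d = 20, a = ⌊(13 + 7)/20⌋ = 1; p/q = (1·41 + 14)/(1·3 + 1) = 55/4; p² − 189·q² = 3025 − 3024 = 1.
  The first convergent with p² − 189·q² = 1 gives the fundamental solution (x₁, y₁) = (55, 4).
Step 2: Apply the recurrence (x_{n+1}, y_{n+1}) = (x₁x_n + 189y₁y_n, x₁y_n + y₁x_n) repeatedly.
  From (x_1, y_1) = (55, 4): x_2 = 55·55 + 189·4·4 = 6049; y_2 = 55·4 + 4·55 = 440.
  From (x_2, y_2) = (6049, 440): x_3 = 55·6049 + 189·4·440 = 665335; y_3 = 55·440 + 4·6049 = 48396.
  From (x_3, y_3) = (665335, 48396): x_4 = 55·665335 + 189·4·48396 = 73180801; y_4 = 55·48396 + 4·665335 = 5323120.
Step 3: Verify x_4² - 189·y_4² = 5355429635001601 - 5355429635001600 = 1 (should be 1). ✓

(x_1, y_1) = (55, 4); (x_4, y_4) = (73180801, 5323120).


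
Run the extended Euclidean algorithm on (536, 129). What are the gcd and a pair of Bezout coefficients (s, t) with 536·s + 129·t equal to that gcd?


Euclidean algorithm on (536, 129) — divide until remainder is 0:
  536 = 4 · 129 + 20
  129 = 6 · 20 + 9
  20 = 2 · 9 + 2
  9 = 4 · 2 + 1
  2 = 2 · 1 + 0
gcd(536, 129) = 1.
Track Bezout coefficients alongside the remainders: start with r₀ = 536 = a·1 + b·0 (s = 1, t = 0) and r₁ = 129 = a·0 + b·1 (s = 0, t = 1); each new remainder r_{k+1} = r_{k-1} − q_k·r_k inherits s_{k+1} = s_{k-1} − q_k·s_k, t_{k+1} = t_{k-1} − q_k·t_k, so r_k = a·s_k + b·t_k at every step:
  q = 4: r = 20, s = 1 − 4·0 = 1, t = 0 − 4·1 = -4  (check: 536·1 + 129·(-4) = 20)
  q = 6: r = 9, s = 0 − 6·1 = -6, t = 1 − 6·(-4) = 25  (check: 536·(-6) + 129·25 = 9)
  q = 2: r = 2, s = 1 − 2·(-6) = 13, t = -4 − 2·25 = -54  (check: 536·13 + 129·(-54) = 2)
  q = 4: r = 1, s = -6 − 4·13 = -58, t = 25 − 4·(-54) = 241  (check: 536·(-58) + 129·241 = 1)
The row with r = 1 (the gcd) gives the Bezout coefficients s = -58, t = 241.
Result: 536 · (-58) + 129 · (241) = 1.

gcd(536, 129) = 1; s = -58, t = 241 (check: 536·(-58) + 129·241 = 1).


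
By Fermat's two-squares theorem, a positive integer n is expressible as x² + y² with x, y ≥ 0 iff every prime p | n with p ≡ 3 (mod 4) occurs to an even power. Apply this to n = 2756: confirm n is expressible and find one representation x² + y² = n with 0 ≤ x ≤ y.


Step 1: Factor n = 2756 = 2^2 · 13 · 53.
Step 2: Check the mod-4 condition on each prime factor: 2 = 2 (special); 13 ≡ 1 (mod 4), exponent 1; 53 ≡ 1 (mod 4), exponent 1.
All primes ≡ 3 (mod 4) appear to even exponent (or don't appear), so by the two-squares theorem n IS expressible as a sum of two squares.
Step 3: Build a representation. Group n = k² · m with k = 2 and m = 13 · 53 = 689 (a product of primes ≡ 1 (mod 4)); a representation of m scales to one of n via (k·x)² + (k·y)² = k²(x² + y²). Each prime p ≡ 1 (mod 4) is itself a sum of two squares; find a² by testing p − a² for a perfect square:
  13: 13 − 1² = 12, 13 − 2² = 9 = 3² ⇒ 13 = 2² + 3².
  53: 53 − 1² = 52, 53 − 2² = 49 = 7² ⇒ 53 = 2² + 7².
  Combine using the Brahmagupta–Fibonacci identity (a² + b²)(c² + d²) = (ac − bd)² + (ad + bc)² = (ac + bd)² + (ad − bc)²:
  13 · 53 = 689: from (2² + 3²)(2² + 7²), take (2·2 − 3·7, 2·7 + 3·2) = (4 − 21, 14 + 6) = (-17, 20); dropping signs (only squares matter) gives (17, 20); check 17² + 20² = 289 + 400 = 689 ✓.
  Scale by k = 2: (2·17, 2·20) = (34, 40).
Step 4: Order so x ≤ y and verify: 34² + 40² = 1156 + 1600 = 2756 = n. ✓

n = 2756 = 34² + 40² (one valid representation with x ≤ y).


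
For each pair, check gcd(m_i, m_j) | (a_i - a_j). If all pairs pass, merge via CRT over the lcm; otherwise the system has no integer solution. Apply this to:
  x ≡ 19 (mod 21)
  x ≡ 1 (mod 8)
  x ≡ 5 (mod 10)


Moduli 21, 8, 10 are not pairwise coprime, so CRT works modulo lcm(m_i) when all pairwise compatibility conditions hold.
Pairwise compatibility: gcd(m_i, m_j) must divide a_i - a_j for every pair.
Merge one congruence at a time:
  Start: x ≡ 19 (mod 21).
  Combine with x ≡ 1 (mod 8): gcd(21, 8) = 1; 1 - 19 = -18, which IS divisible by 1, so compatible.
    Write x = 19 + 21·t and substitute into x ≡ 1 (mod 8): 21·t ≡ 1 − 19 = -18 (mod 8).
    Reduce coefficients mod 8: 5·t ≡ 6 (mod 8).
    The inverse of 5 mod 8 is 5 (since 5·5 = 25 = 3·8 + 1), so t ≡ 5·6 = 30 ≡ 6 (mod 8).
    Then x = 19 + 21·6 = 145, valid modulo lcm(21, 8) = 168: x ≡ 145 (mod 168).
  Combine with x ≡ 5 (mod 10): gcd(168, 10) = 2; 5 - 145 = -140, which IS divisible by 2, so compatible.
    Write x = 145 + 168·t and substitute into x ≡ 5 (mod 10): 168·t ≡ 5 − 145 = -140 (mod 10).
    Divide the congruence (and modulus) by g = 2: 84·t ≡ -70 (mod 5).
    Reduce coefficients mod 5: 4·t ≡ 0 (mod 5).
    The inverse of 4 mod 5 is 4 (since 4·4 = 16 = 3·5 + 1), so t ≡ 4·0 = 0 ≡ 0 (mod 5).
    Then x = 145 + 168·0 = 145, valid modulo lcm(168, 10) = 840: x ≡ 145 (mod 840).
Verify: 145 mod 21 = 19, 145 mod 8 = 1, 145 mod 10 = 5.

x ≡ 145 (mod 840).


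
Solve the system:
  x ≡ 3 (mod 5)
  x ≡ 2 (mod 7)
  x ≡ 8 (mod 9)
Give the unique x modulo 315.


Moduli 5, 7, 9 are pairwise coprime; by CRT there is a unique solution modulo M = 5 · 7 · 9 = 315.
Solve pairwise, accumulating the modulus:
  Start with x ≡ 3 (mod 5).
  Combine with x ≡ 2 (mod 7): since gcd(5, 7) = 1, we get a unique residue mod 35.
    Write x = 3 + 5·t and substitute into x ≡ 2 (mod 7): 5·t ≡ 2 − 3 = -1 (mod 7).
    Reduce coefficients mod 7: 5·t ≡ 6 (mod 7).
    The inverse of 5 mod 7 is 3 (since 5·3 = 15 = 2·7 + 1), so t ≡ 3·6 = 18 ≡ 4 (mod 7).
    Then x = 3 + 5·4 = 23, valid modulo lcm(5, 7) = 35: x ≡ 23 (mod 35).
  Combine with x ≡ 8 (mod 9): since gcd(35, 9) = 1, we get a unique residue mod 315.
    Write x = 23 + 35·t and substitute into x ≡ 8 (mod 9): 35·t ≡ 8 − 23 = -15 (mod 9).
    Reduce coefficients mod 9: 8·t ≡ 3 (mod 9).
    The inverse of 8 mod 9 is 8 (since 8·8 = 64 = 7·9 + 1), so t ≡ 8·3 = 24 ≡ 6 (mod 9).
    Then x = 23 + 35·6 = 233, valid modulo lcm(35, 9) = 315: x ≡ 233 (mod 315).
Verify: 233 mod 5 = 3 ✓, 233 mod 7 = 2 ✓, 233 mod 9 = 8 ✓.

x ≡ 233 (mod 315).


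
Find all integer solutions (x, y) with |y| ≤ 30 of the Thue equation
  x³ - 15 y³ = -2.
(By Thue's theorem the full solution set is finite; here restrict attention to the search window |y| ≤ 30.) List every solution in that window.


The equation is x³ - 15y³ = -2. For fixed y, x³ = 15·y³ − 2, so a solution requires the RHS to be a perfect cube.
Strategy: iterate y from -30 to 30, compute RHS = 15·y³ − 2, and check whether it is a (positive or negative) perfect cube.
Check small values of y:
  y = 0: RHS = -2 is not a perfect cube.
  y = 1: RHS = 13 is not a perfect cube.
  y = -1: RHS = -17 is not a perfect cube.
  y = 2: RHS = 118 is not a perfect cube.
  y = -2: RHS = -122 is not a perfect cube.
  y = 3: RHS = 403 is not a perfect cube.
  y = -3: RHS = -407 is not a perfect cube.
Continuing the search up to |y| = 30 finds no solutions either.
No (x, y) in the scanned range satisfies the equation.

No integer solutions with |y| ≤ 30.


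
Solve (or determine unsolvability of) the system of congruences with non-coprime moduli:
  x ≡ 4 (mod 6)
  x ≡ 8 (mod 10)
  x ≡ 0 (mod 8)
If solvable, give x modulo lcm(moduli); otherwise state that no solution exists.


Moduli 6, 10, 8 are not pairwise coprime, so CRT works modulo lcm(m_i) when all pairwise compatibility conditions hold.
Pairwise compatibility: gcd(m_i, m_j) must divide a_i - a_j for every pair.
Merge one congruence at a time:
  Start: x ≡ 4 (mod 6).
  Combine with x ≡ 8 (mod 10): gcd(6, 10) = 2; 8 - 4 = 4, which IS divisible by 2, so compatible.
    Write x = 4 + 6·t and substitute into x ≡ 8 (mod 10): 6·t ≡ 8 − 4 = 4 (mod 10).
    Divide the congruence (and modulus) by g = 2: 3·t ≡ 2 (mod 5).
    The inverse of 3 mod 5 is 2 (since 3·2 = 6 = 1·5 + 1), so t ≡ 2·2 = 4 ≡ 4 (mod 5).
    Then x = 4 + 6·4 = 28, valid modulo lcm(6, 10) = 30: x ≡ 28 (mod 30).
  Combine with x ≡ 0 (mod 8): gcd(30, 8) = 2; 0 - 28 = -28, which IS divisible by 2, so compatible.
    Write x = 28 + 30·t and substitute into x ≡ 0 (mod 8): 30·t ≡ 0 − 28 = -28 (mod 8).
    Divide the congruence (and modulus) by g = 2: 15·t ≡ -14 (mod 4).
    Reduce coefficients mod 4: 3·t ≡ 2 (mod 4).
    The inverse of 3 mod 4 is 3 (since 3·3 = 9 = 2·4 + 1), so t ≡ 3·2 = 6 ≡ 2 (mod 4).
    Then x = 28 + 30·2 = 88, valid modulo lcm(30, 8) = 120: x ≡ 88 (mod 120).
Verify: 88 mod 6 = 4, 88 mod 10 = 8, 88 mod 8 = 0.

x ≡ 88 (mod 120).


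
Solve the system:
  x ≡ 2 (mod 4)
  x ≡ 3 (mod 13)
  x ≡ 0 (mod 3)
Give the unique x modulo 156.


Moduli 4, 13, 3 are pairwise coprime; by CRT there is a unique solution modulo M = 4 · 13 · 3 = 156.
Solve pairwise, accumulating the modulus:
  Start with x ≡ 2 (mod 4).
  Combine with x ≡ 3 (mod 13): since gcd(4, 13) = 1, we get a unique residue mod 52.
    Write x = 2 + 4·t and substitute into x ≡ 3 (mod 13): 4·t ≡ 3 − 2 = 1 (mod 13).
    The inverse of 4 mod 13 is 10 (since 4·10 = 40 = 3·13 + 1), so t ≡ 10·1 = 10 ≡ 10 (mod 13).
    Then x = 2 + 4·10 = 42, valid modulo lcm(4, 13) = 52: x ≡ 42 (mod 52).
  Combine with x ≡ 0 (mod 3): since gcd(52, 3) = 1, we get a unique residue mod 156.
    Write x = 42 + 52·t and substitute into x ≡ 0 (mod 3): 52·t ≡ 0 − 42 = -42 (mod 3).
    Reduce coefficients mod 3: 1·t ≡ 0 (mod 3).
    So t ≡ 0 (mod 3).
    Then x = 42 + 52·0 = 42, valid modulo lcm(52, 3) = 156: x ≡ 42 (mod 156).
Verify: 42 mod 4 = 2 ✓, 42 mod 13 = 3 ✓, 42 mod 3 = 0 ✓.

x ≡ 42 (mod 156).


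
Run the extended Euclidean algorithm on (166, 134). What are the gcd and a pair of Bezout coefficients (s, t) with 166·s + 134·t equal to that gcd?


Euclidean algorithm on (166, 134) — divide until remainder is 0:
  166 = 1 · 134 + 32
  134 = 4 · 32 + 6
  32 = 5 · 6 + 2
  6 = 3 · 2 + 0
gcd(166, 134) = 2.
Track Bezout coefficients alongside the remainders: start with r₀ = 166 = a·1 + b·0 (s = 1, t = 0) and r₁ = 134 = a·0 + b·1 (s = 0, t = 1); each new remainder r_{k+1} = r_{k-1} − q_k·r_k inherits s_{k+1} = s_{k-1} − q_k·s_k, t_{k+1} = t_{k-1} − q_k·t_k, so r_k = a·s_k + b·t_k at every step:
  q = 1: r = 32, s = 1 − 1·0 = 1, t = 0 − 1·1 = -1  (check: 166·1 + 134·(-1) = 32)
  q = 4: r = 6, s = 0 − 4·1 = -4, t = 1 − 4·(-1) = 5  (check: 166·(-4) + 134·5 = 6)
  q = 5: r = 2, s = 1 − 5·(-4) = 21, t = -1 − 5·5 = -26  (check: 166·21 + 134·(-26) = 2)
The row with r = 2 (the gcd) gives the Bezout coefficients s = 21, t = -26.
Result: 166 · (21) + 134 · (-26) = 2.

gcd(166, 134) = 2; s = 21, t = -26 (check: 166·21 + 134·(-26) = 2).


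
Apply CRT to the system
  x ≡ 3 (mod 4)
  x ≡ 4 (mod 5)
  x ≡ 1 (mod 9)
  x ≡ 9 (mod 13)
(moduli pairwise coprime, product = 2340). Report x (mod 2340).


Product of moduli M = 4 · 5 · 9 · 13 = 2340.
Merge one congruence at a time:
  Start: x ≡ 3 (mod 4).
  Combine with x ≡ 4 (mod 5); new modulus lcm = 20.
    Write x = 3 + 4·t and substitute into x ≡ 4 (mod 5): 4·t ≡ 4 − 3 = 1 (mod 5).
    The inverse of 4 mod 5 is 4 (since 4·4 = 16 = 3·5 + 1), so t ≡ 4·1 = 4 ≡ 4 (mod 5).
    Then x = 3 + 4·4 = 19, valid modulo lcm(4, 5) = 20: x ≡ 19 (mod 20).
  Combine with x ≡ 1 (mod 9); new modulus lcm = 180.
    Write x = 19 + 20·t and substitute into x ≡ 1 (mod 9): 20·t ≡ 1 − 19 = -18 (mod 9).
    Reduce coefficients mod 9: 2·t ≡ 0 (mod 9).
    The inverse of 2 mod 9 is 5 (since 2·5 = 10 = 1·9 + 1), so t ≡ 5·0 = 0 ≡ 0 (mod 9).
    Then x = 19 + 20·0 = 19, valid modulo lcm(20, 9) = 180: x ≡ 19 (mod 180).
  Combine with x ≡ 9 (mod 13); new modulus lcm = 2340.
    Write x = 19 + 180·t and substitute into x ≡ 9 (mod 13): 180·t ≡ 9 − 19 = -10 (mod 13).
    Reduce coefficients mod 13: 11·t ≡ 3 (mod 13).
    The inverse of 11 mod 13 is 6 (since 11·6 = 66 = 5·13 + 1), so t ≡ 6·3 = 18 ≡ 5 (mod 13).
    Then x = 19 + 180·5 = 919, valid modulo lcm(180, 13) = 2340: x ≡ 919 (mod 2340).
Verify against each original: 919 mod 4 = 3, 919 mod 5 = 4, 919 mod 9 = 1, 919 mod 13 = 9.

x ≡ 919 (mod 2340).


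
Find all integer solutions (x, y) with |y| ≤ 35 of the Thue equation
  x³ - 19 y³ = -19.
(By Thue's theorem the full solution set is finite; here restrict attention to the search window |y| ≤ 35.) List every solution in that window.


The equation is x³ - 19y³ = -19. For fixed y, x³ = 19·y³ − 19, so a solution requires the RHS to be a perfect cube.
Strategy: iterate y from -35 to 35, compute RHS = 19·y³ − 19, and check whether it is a (positive or negative) perfect cube.
Check small values of y:
  y = 0: RHS = -19 is not a perfect cube.
  y = 1: RHS = 0 = (0)³ ⇒ x = 0 works.
  y = -1: RHS = -38 is not a perfect cube.
  y = 2: RHS = 133 is not a perfect cube.
  y = -2: RHS = -171 is not a perfect cube.
  y = 3: RHS = 494 is not a perfect cube.
  y = -3: RHS = -532 is not a perfect cube.
Continuing the search up to |y| = 35 finds no further solutions beyond those listed.
Collected solutions: (0, 1).

Solutions (with |y| ≤ 35): (0, 1).


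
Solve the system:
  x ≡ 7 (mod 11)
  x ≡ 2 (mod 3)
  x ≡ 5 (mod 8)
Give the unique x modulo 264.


Moduli 11, 3, 8 are pairwise coprime; by CRT there is a unique solution modulo M = 11 · 3 · 8 = 264.
Solve pairwise, accumulating the modulus:
  Start with x ≡ 7 (mod 11).
  Combine with x ≡ 2 (mod 3): since gcd(11, 3) = 1, we get a unique residue mod 33.
    Write x = 7 + 11·t and substitute into x ≡ 2 (mod 3): 11·t ≡ 2 − 7 = -5 (mod 3).
    Reduce coefficients mod 3: 2·t ≡ 1 (mod 3).
    The inverse of 2 mod 3 is 2 (since 2·2 = 4 = 1·3 + 1), so t ≡ 2·1 = 2 ≡ 2 (mod 3).
    Then x = 7 + 11·2 = 29, valid modulo lcm(11, 3) = 33: x ≡ 29 (mod 33).
  Combine with x ≡ 5 (mod 8): since gcd(33, 8) = 1, we get a unique residue mod 264.
    Write x = 29 + 33·t and substitute into x ≡ 5 (mod 8): 33·t ≡ 5 − 29 = -24 (mod 8).
    Reduce coefficients mod 8: 1·t ≡ 0 (mod 8).
    So t ≡ 0 (mod 8).
    Then x = 29 + 33·0 = 29, valid modulo lcm(33, 8) = 264: x ≡ 29 (mod 264).
Verify: 29 mod 11 = 7 ✓, 29 mod 3 = 2 ✓, 29 mod 8 = 5 ✓.

x ≡ 29 (mod 264).


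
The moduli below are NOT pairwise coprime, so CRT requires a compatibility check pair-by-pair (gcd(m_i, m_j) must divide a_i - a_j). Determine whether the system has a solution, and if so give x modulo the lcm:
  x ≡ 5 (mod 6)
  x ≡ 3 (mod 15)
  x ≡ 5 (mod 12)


Moduli 6, 15, 12 are not pairwise coprime, so CRT works modulo lcm(m_i) when all pairwise compatibility conditions hold.
Pairwise compatibility: gcd(m_i, m_j) must divide a_i - a_j for every pair.
Merge one congruence at a time:
  Start: x ≡ 5 (mod 6).
  Combine with x ≡ 3 (mod 15): gcd(6, 15) = 3, and 3 - 5 = -2 is NOT divisible by 3.
    ⇒ system is inconsistent (no integer solution).

No solution (the system is inconsistent).


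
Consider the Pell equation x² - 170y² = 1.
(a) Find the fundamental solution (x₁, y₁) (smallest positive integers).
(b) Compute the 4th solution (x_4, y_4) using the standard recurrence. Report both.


Step 1: Find the fundamental solution (x₁, y₁) of x² - 170y² = 1.
  Expand √170 as a continued fraction. a₀ = ⌊√170⌋ = 13; iterate m_{k+1} = d_k·a_k − m_k, d_{k+1} = (170 − m_{k+1}²)/d_k, a_{k+1} = ⌊(a₀ + m_{k+1})/d_{k+1}⌋ (starting m₀ = 0, d₀ = 1), with convergents p_k = a_k·p_{k-1} + p_{k-2}, q_k = a_k·q_{k-1} + q_{k-2} (p₋₁ = 1, q₋₁ = 0):
  k = 0: a₀ = 13; p₀/q₀ = 13/1; p₀² − 170·q₀² = 169 − 170 = -1.
  k = 1: m = 13, d = 1, a = ⌊(13 + 13)/1⌋ = 26; p/q = (26·13 + 1)/(26·1 + 0) = 339/26; p² − 170·q² = 114921 − 114920 = 1.
  The first convergent with p² − 170·q² = 1 gives the fundamental solution (x₁, y₁) = (339, 26).
Step 2: Apply the recurrence (x_{n+1}, y_{n+1}) = (x₁x_n + 170y₁y_n, x₁y_n + y₁x_n) repeatedly.
  From (x_1, y_1) = (339, 26): x_2 = 339·339 + 170·26·26 = 229841; y_2 = 339·26 + 26·339 = 17628.
  From (x_2, y_2) = (229841, 17628): x_3 = 339·229841 + 170·26·17628 = 155831859; y_3 = 339·17628 + 26·229841 = 11951758.
  From (x_3, y_3) = (155831859, 11951758): x_4 = 339·155831859 + 170·26·11951758 = 105653770561; y_4 = 339·11951758 + 26·155831859 = 8103274296.
Step 3: Verify x_4² - 170·y_4² = 11162719233756430254721 - 11162719233756430254720 = 1 (should be 1). ✓

(x_1, y_1) = (339, 26); (x_4, y_4) = (105653770561, 8103274296).


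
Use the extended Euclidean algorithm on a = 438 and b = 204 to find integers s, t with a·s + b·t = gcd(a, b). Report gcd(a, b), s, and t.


Euclidean algorithm on (438, 204) — divide until remainder is 0:
  438 = 2 · 204 + 30
  204 = 6 · 30 + 24
  30 = 1 · 24 + 6
  24 = 4 · 6 + 0
gcd(438, 204) = 6.
Track Bezout coefficients alongside the remainders: start with r₀ = 438 = a·1 + b·0 (s = 1, t = 0) and r₁ = 204 = a·0 + b·1 (s = 0, t = 1); each new remainder r_{k+1} = r_{k-1} − q_k·r_k inherits s_{k+1} = s_{k-1} − q_k·s_k, t_{k+1} = t_{k-1} − q_k·t_k, so r_k = a·s_k + b·t_k at every step:
  q = 2: r = 30, s = 1 − 2·0 = 1, t = 0 − 2·1 = -2  (check: 438·1 + 204·(-2) = 30)
  q = 6: r = 24, s = 0 − 6·1 = -6, t = 1 − 6·(-2) = 13  (check: 438·(-6) + 204·13 = 24)
  q = 1: r = 6, s = 1 − 1·(-6) = 7, t = -2 − 1·13 = -15  (check: 438·7 + 204·(-15) = 6)
The row with r = 6 (the gcd) gives the Bezout coefficients s = 7, t = -15.
Result: 438 · (7) + 204 · (-15) = 6.

gcd(438, 204) = 6; s = 7, t = -15 (check: 438·7 + 204·(-15) = 6).


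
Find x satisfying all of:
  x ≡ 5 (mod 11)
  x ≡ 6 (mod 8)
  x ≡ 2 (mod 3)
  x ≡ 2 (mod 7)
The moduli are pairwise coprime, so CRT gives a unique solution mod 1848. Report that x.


Product of moduli M = 11 · 8 · 3 · 7 = 1848.
Merge one congruence at a time:
  Start: x ≡ 5 (mod 11).
  Combine with x ≡ 6 (mod 8); new modulus lcm = 88.
    Write x = 5 + 11·t and substitute into x ≡ 6 (mod 8): 11·t ≡ 6 − 5 = 1 (mod 8).
    Reduce coefficients mod 8: 3·t ≡ 1 (mod 8).
    The inverse of 3 mod 8 is 3 (since 3·3 = 9 = 1·8 + 1), so t ≡ 3·1 = 3 ≡ 3 (mod 8).
    Then x = 5 + 11·3 = 38, valid modulo lcm(11, 8) = 88: x ≡ 38 (mod 88).
  Combine with x ≡ 2 (mod 3); new modulus lcm = 264.
    Write x = 38 + 88·t and substitute into x ≡ 2 (mod 3): 88·t ≡ 2 − 38 = -36 (mod 3).
    Reduce coefficients mod 3: 1·t ≡ 0 (mod 3).
    So t ≡ 0 (mod 3).
    Then x = 38 + 88·0 = 38, valid modulo lcm(88, 3) = 264: x ≡ 38 (mod 264).
  Combine with x ≡ 2 (mod 7); new modulus lcm = 1848.
    Write x = 38 + 264·t and substitute into x ≡ 2 (mod 7): 264·t ≡ 2 − 38 = -36 (mod 7).
    Reduce coefficients mod 7: 5·t ≡ 6 (mod 7).
    The inverse of 5 mod 7 is 3 (since 5·3 = 15 = 2·7 + 1), so t ≡ 3·6 = 18 ≡ 4 (mod 7).
    Then x = 38 + 264·4 = 1094, valid modulo lcm(264, 7) = 1848: x ≡ 1094 (mod 1848).
Verify against each original: 1094 mod 11 = 5, 1094 mod 8 = 6, 1094 mod 3 = 2, 1094 mod 7 = 2.

x ≡ 1094 (mod 1848).
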